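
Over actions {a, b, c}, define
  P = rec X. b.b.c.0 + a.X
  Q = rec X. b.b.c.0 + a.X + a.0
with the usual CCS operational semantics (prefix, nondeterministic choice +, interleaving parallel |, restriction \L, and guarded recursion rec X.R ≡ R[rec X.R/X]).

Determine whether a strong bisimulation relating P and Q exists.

P's transition system — 4 states:
  p0 = rec X. b.b.c.0 + a.X has moves —a→ p0, —b→ p1
  p1 = b.c.0 has moves —b→ p2
  p2 = c.0 has moves —c→ p3
  p3 = 0 has moves stopped
Q's transition system — 4 states:
  q0 = rec X. b.b.c.0 + a.X + a.0 has moves —a→ q0, —a→ q1, —b→ q2
  q1 = 0 has moves stopped
  q2 = b.c.0 has moves —b→ q3
  q3 = c.0 has moves —c→ q1
Partition-refinement fixed point:
  B0 = {p0}
  B1 = {p1, q2}
  B2 = {p2, q3}
  B3 = {p3, q1}
  B4 = {q0}
p0 ∈ B0, q0 ∈ B4 → different blocks

P ≁ Q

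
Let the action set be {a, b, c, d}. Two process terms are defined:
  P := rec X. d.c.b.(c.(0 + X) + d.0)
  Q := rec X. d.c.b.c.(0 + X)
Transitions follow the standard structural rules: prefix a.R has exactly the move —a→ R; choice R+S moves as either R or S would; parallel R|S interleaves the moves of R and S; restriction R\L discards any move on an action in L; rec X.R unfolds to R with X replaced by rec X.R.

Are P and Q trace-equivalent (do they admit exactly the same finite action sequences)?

trace-distinct — witness ⟨dcbd⟩

P's transition system — 6 states:
  p0 = rec X. d.c.b.(c.(0 + X) + d.0) ⊢ --d--▸ p1
  p1 = c.b.(c.(0 + (rec X. d.c.b.(c.(0 + X) + d.0))) + d.0) ⊢ --c--▸ p2
  p2 = b.(c.(0 + (rec X. d.c.b.(c.(0 + X) + d.0))) + d.0) ⊢ --b--▸ p3
  p3 = c.(0 + (rec X. d.c.b.(c.(0 + X) + d.0))) + d.0 ⊢ --c--▸ p4, --d--▸ p5
  p4 = 0 + (rec X. d.c.b.(c.(0 + X) + d.0)) ⊢ --d--▸ p1
  p5 = 0 ⊢ ∅
Q's transition system — 5 states:
  q0 = rec X. d.c.b.c.(0 + X) ⊢ --d--▸ q1
  q1 = c.b.c.(0 + (rec X. d.c.b.c.(0 + X))) ⊢ --c--▸ q2
  q2 = b.c.(0 + (rec X. d.c.b.c.(0 + X))) ⊢ --b--▸ q3
  q3 = c.(0 + (rec X. d.c.b.c.(0 + X))) ⊢ --c--▸ q4
  q4 = 0 + (rec X. d.c.b.c.(0 + X)) ⊢ --d--▸ q1
Executing dcbd from P (initial set {p0}):
  [1] d ⇒ {p1}
  [2] c ⇒ {p2}
  [3] b ⇒ {p3}
  [4] d ⇒ {p5}
  P completes σ.
Executing dcbd from Q (initial set {q0}):
  [1] d ⇒ {q1}
  [2] c ⇒ {q2}
  [3] b ⇒ {q3}
  [4] d ⇒ no successor for Q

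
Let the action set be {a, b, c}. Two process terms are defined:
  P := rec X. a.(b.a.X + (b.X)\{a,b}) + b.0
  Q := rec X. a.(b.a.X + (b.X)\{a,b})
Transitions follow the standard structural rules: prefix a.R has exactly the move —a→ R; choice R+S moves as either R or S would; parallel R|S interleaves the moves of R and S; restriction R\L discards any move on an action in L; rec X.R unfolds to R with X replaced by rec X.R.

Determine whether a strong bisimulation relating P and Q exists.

not bisimilar

Reachable graph of P (4 states):
  s0 = rec X. a.(b.a.X + (b.X)\{a,b}) + b.0 ⊢ --a--▸ s1, --b--▸ s2
  s1 = b.a.(rec X. a.(b.a.X + (b.X)\{a,b}) + b.0) + (b.(rec X. a.(b.a.X + (b.X)\{a,b}) + b.0))\{a,b} ⊢ --b--▸ s3
  s2 = 0 ⊢ stopped
  s3 = a.(rec X. a.(b.a.X + (b.X)\{a,b}) + b.0) ⊢ --a--▸ s0
Reachable graph of Q (3 states):
  t0 = rec X. a.(b.a.X + (b.X)\{a,b}) ⊢ --a--▸ t1
  t1 = b.a.(rec X. a.(b.a.X + (b.X)\{a,b})) + (b.(rec X. a.(b.a.X + (b.X)\{a,b})))\{a,b} ⊢ --b--▸ t2
  t2 = a.(rec X. a.(b.a.X + (b.X)\{a,b})) ⊢ --a--▸ t0
Coarsest stable partition (strong bisimilarity classes):
  B0 = {s0}
  B1 = {s1}
  B2 = {s3}
  B3 = {s2}
  B4 = {t0}
  B5 = {t1}
  B6 = {t2}
s0 ∈ B0, t0 ∈ B4 → different blocks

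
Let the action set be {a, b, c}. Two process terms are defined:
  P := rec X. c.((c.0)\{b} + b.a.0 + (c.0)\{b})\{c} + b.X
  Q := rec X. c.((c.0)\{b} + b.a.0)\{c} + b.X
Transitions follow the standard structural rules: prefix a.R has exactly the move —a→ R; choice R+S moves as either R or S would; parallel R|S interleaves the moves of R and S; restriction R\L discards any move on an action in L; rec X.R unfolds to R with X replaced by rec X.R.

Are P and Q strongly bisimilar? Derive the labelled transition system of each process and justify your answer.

LTS(P): 4 reachable states
  s0 = rec X. c.((c.0)\{b} + b.a.0 + (c.0)\{b})\{c} + b.X :: -b-> s0, -c-> s1
  s1 = ((c.0)\{b} + b.a.0 + (c.0)\{b})\{c} :: -b-> s2
  s2 = (a.0)\{c} :: -a-> s3
  s3 = 0\{c} :: stopped
LTS(Q): 4 reachable states
  t0 = rec X. c.((c.0)\{b} + b.a.0)\{c} + b.X :: -b-> t0, -c-> t1
  t1 = ((c.0)\{b} + b.a.0)\{c} :: -b-> t2
  t2 = (a.0)\{c} :: -a-> t3
  t3 = 0\{c} :: stopped
Bisimilarity quotient blocks:
  B0 = {s0, t0}
  B1 = {s1, t1}
  B2 = {s2, t2}
  B3 = {s3, t3}
s0 ∈ B0, t0 ∈ B0 → same block

YES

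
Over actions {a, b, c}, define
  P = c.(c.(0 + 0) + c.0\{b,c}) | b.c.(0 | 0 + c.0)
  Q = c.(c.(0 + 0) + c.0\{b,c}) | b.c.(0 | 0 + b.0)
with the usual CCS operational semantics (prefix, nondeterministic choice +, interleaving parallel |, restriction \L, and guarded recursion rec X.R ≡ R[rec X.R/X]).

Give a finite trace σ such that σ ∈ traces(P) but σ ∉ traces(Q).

bcccc

Reachable graph of P (16 states):
  u0 = c.(c.(0 + 0) + c.0\{b,c}) | b.c.(0 | 0 + c.0) → —b→ u1, —c→ u2
  u1 = c.(c.(0 + 0) + c.0\{b,c}) | c.(0 | 0 + c.0) → —c→ u3, —c→ u4
  u2 = (c.(0 + 0) + c.0\{b,c}) | b.c.(0 | 0 + c.0) → —b→ u3, —c→ u5, —c→ u6
  u3 = (c.(0 + 0) + c.0\{b,c}) | c.(0 | 0 + c.0) → —c→ u7, —c→ u8, —c→ u9
  u4 = c.(c.(0 + 0) + c.0\{b,c}) | (0 | 0 + c.0) → —c→ u10, —c→ u8
  u5 = (0 + 0) | b.c.(0 | 0 + c.0) → —b→ u7
  u6 = 0\{b,c} | b.c.(0 | 0 + c.0) → —b→ u9
  u7 = (0 + 0) | c.(0 | 0 + c.0) → —c→ u11
  u8 = (c.(0 + 0) + c.0\{b,c}) | (0 | 0 + c.0) → —c→ u11, —c→ u12, —c→ u13
  u9 = 0\{b,c} | c.(0 | 0 + c.0) → —c→ u13
  u10 = c.(c.(0 + 0) + c.0\{b,c}) | 0 → —c→ u12
  u11 = (0 + 0) | (0 | 0 + c.0) → —c→ u14
  u12 = (c.(0 + 0) + c.0\{b,c}) | 0 → —c→ u14, —c→ u15
  u13 = 0\{b,c} | (0 | 0 + c.0) → —c→ u15
  u14 = (0 + 0) | 0 → ∅
  u15 = 0\{b,c} | 0 → ∅
Reachable graph of Q (16 states):
  v0 = c.(c.(0 + 0) + c.0\{b,c}) | b.c.(0 | 0 + b.0) → —b→ v1, —c→ v2
  v1 = c.(c.(0 + 0) + c.0\{b,c}) | c.(0 | 0 + b.0) → —c→ v3, —c→ v4
  v2 = (c.(0 + 0) + c.0\{b,c}) | b.c.(0 | 0 + b.0) → —b→ v3, —c→ v5, —c→ v6
  v3 = (c.(0 + 0) + c.0\{b,c}) | c.(0 | 0 + b.0) → —c→ v7, —c→ v8, —c→ v9
  v4 = c.(c.(0 + 0) + c.0\{b,c}) | (0 | 0 + b.0) → —b→ v10, —c→ v8
  v5 = (0 + 0) | b.c.(0 | 0 + b.0) → —b→ v7
  v6 = 0\{b,c} | b.c.(0 | 0 + b.0) → —b→ v9
  v7 = (0 + 0) | c.(0 | 0 + b.0) → —c→ v11
  v8 = (c.(0 + 0) + c.0\{b,c}) | (0 | 0 + b.0) → —b→ v12, —c→ v11, —c→ v13
  v9 = 0\{b,c} | c.(0 | 0 + b.0) → —c→ v13
  v10 = c.(c.(0 + 0) + c.0\{b,c}) | 0 → —c→ v12
  v11 = (0 + 0) | (0 | 0 + b.0) → —b→ v14
  v12 = (c.(0 + 0) + c.0\{b,c}) | 0 → —c→ v14, —c→ v15
  v13 = 0\{b,c} | (0 | 0 + b.0) → —b→ v15
  v14 = (0 + 0) | 0 → ∅
  v15 = 0\{b,c} | 0 → ∅
Trace ⟨bcccc⟩ through P, begin at {u0}:
  [1] b ⇒ {u1}
  [2] c ⇒ {u3, u4}
  [3] c ⇒ {u10, u7, u8, u9}
  [4] c ⇒ {u11, u12, u13}
  [5] c ⇒ {u14, u15}
  — P admits the full trace.
Trace ⟨bcccc⟩ through Q, begin at {v0}:
  [1] b ⇒ {v1}
  [2] c ⇒ {v3, v4}
  [3] c ⇒ {v7, v8, v9}
  [4] c ⇒ {v11, v13}
  [5] c ⇒ ∅  — Q cannot continue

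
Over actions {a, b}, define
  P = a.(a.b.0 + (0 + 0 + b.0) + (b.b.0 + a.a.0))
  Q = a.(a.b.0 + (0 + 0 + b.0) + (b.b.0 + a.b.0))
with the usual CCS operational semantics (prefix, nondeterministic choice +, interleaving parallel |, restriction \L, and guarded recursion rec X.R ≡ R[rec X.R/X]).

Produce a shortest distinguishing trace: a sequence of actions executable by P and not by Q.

P's transition system — 5 states:
  u0 = a.(a.b.0 + (0 + 0 + b.0) + (b.b.0 + a.a.0)) → -a-> u1
  u1 = a.b.0 + (0 + 0 + b.0) + (b.b.0 + a.a.0) → -a-> u2, -a-> u3, -b-> u3, -b-> u4
  u2 = a.0 → -a-> u4
  u3 = b.0 → -b-> u4
  u4 = 0 → deadlocked
Q's transition system — 4 states:
  v0 = a.(a.b.0 + (0 + 0 + b.0) + (b.b.0 + a.b.0)) → -a-> v1
  v1 = a.b.0 + (0 + 0 + b.0) + (b.b.0 + a.b.0) → -a-> v2, -b-> v2, -b-> v3
  v2 = b.0 → -b-> v3
  v3 = 0 → deadlocked
Run σ = ⟨aaa⟩ on P: start {u0}
  [1] a ⇒ {u1}
  [2] a ⇒ {u2, u3}
  [3] a ⇒ {u4}
  P completes σ.
Run σ = ⟨aaa⟩ on Q: start {v0}
  [1] a ⇒ {v1}
  [2] a ⇒ {v2}
  [3] a ⇒ no successor for Q

aaa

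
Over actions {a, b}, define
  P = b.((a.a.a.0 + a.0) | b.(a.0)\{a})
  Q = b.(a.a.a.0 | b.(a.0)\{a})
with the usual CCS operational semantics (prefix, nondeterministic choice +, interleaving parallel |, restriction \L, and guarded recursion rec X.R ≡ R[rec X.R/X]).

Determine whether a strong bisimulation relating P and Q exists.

P's transition system — 9 states:
  m0 = b.((a.a.a.0 + a.0) | b.(a.0)\{a}) | =b=> m1
  m1 = (a.a.a.0 + a.0) | b.(a.0)\{a} | =a=> m2, =a=> m3, =b=> m4
  m2 = 0 | b.(a.0)\{a} | =b=> m5
  m3 = a.a.0 | b.(a.0)\{a} | =a=> m6, =b=> m7
  m4 = (a.a.a.0 + a.0) | (a.0)\{a} | =a=> m5, =a=> m7
  m5 = 0 | (a.0)\{a} | (no moves)
  m6 = a.0 | b.(a.0)\{a} | =a=> m2, =b=> m8
  m7 = a.a.0 | (a.0)\{a} | =a=> m8
  m8 = a.0 | (a.0)\{a} | =a=> m5
Q's transition system — 9 states:
  n0 = b.(a.a.a.0 | b.(a.0)\{a}) | =b=> n1
  n1 = a.a.a.0 | b.(a.0)\{a} | =a=> n2, =b=> n3
  n2 = a.a.0 | b.(a.0)\{a} | =a=> n4, =b=> n5
  n3 = a.a.a.0 | (a.0)\{a} | =a=> n5
  n4 = a.0 | b.(a.0)\{a} | =a=> n6, =b=> n7
  n5 = a.a.0 | (a.0)\{a} | =a=> n7
  n6 = 0 | b.(a.0)\{a} | =b=> n8
  n7 = a.0 | (a.0)\{a} | =a=> n8
  n8 = 0 | (a.0)\{a} | (no moves)
Bisimilarity quotient blocks:
  B0 = {m0}
  B1 = {m1}
  B2 = {m3, n2}
  B3 = {m7, n5}
  B4 = {m8, n7}
  B5 = {m5, n8}
  B6 = {m6, n4}
  B7 = {m2, n6}
  B8 = {m4}
  B9 = {n0}
  B10 = {n1}
  B11 = {n3}
m0 ∈ B0, n0 ∈ B9 → different blocks

not bisimilar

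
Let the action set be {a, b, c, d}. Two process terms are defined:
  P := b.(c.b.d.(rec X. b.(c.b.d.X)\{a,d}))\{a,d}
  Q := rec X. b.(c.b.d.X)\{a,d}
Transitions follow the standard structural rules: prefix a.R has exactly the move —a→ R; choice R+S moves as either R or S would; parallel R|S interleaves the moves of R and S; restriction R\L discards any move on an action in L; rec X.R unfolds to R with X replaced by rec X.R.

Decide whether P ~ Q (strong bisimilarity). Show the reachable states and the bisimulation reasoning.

P ~ Q

LTS(P): 4 reachable states
  m0 = b.(c.b.d.(rec X. b.(c.b.d.X)\{a,d}))\{a,d} → ··b··> m1
  m1 = (c.b.d.(rec X. b.(c.b.d.X)\{a,d}))\{a,d} → ··c··> m2
  m2 = (b.d.(rec X. b.(c.b.d.X)\{a,d}))\{a,d} → ··b··> m3
  m3 = (d.(rec X. b.(c.b.d.X)\{a,d}))\{a,d} → (no moves)
LTS(Q): 4 reachable states
  n0 = rec X. b.(c.b.d.X)\{a,d} → ··b··> n1
  n1 = (c.b.d.(rec X. b.(c.b.d.X)\{a,d}))\{a,d} → ··c··> n2
  n2 = (b.d.(rec X. b.(c.b.d.X)\{a,d}))\{a,d} → ··b··> n3
  n3 = (d.(rec X. b.(c.b.d.X)\{a,d}))\{a,d} → (no moves)
Partition-refinement fixed point:
  B0 = {m0, n0}
  B1 = {m1, n1}
  B2 = {m2, n2}
  B3 = {m3, n3}
m0 ∈ B0, n0 ∈ B0 → same block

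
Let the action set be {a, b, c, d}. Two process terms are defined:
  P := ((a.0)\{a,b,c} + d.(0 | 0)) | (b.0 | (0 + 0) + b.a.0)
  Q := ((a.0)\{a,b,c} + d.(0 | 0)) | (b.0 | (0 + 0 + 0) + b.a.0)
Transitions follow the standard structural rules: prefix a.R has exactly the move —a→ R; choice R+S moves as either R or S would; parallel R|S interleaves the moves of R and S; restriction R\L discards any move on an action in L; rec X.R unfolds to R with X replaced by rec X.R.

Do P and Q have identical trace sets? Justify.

P's transition system — 8 states:
  s0 = ((a.0)\{a,b,c} + d.(0 | 0)) | (b.0 | (0 + 0) + b.a.0) has moves -b-> s1, -b-> s2, -d-> s3
  s1 = ((a.0)\{a,b,c} + d.(0 | 0)) | (0 | (0 + 0)) has moves -d-> s4
  s2 = ((a.0)\{a,b,c} + d.(0 | 0)) | a.0 has moves -a-> s5, -d-> s6
  s3 = 0 | 0 | (b.0 | (0 + 0) + b.a.0) has moves -b-> s4, -b-> s6
  s4 = 0 | 0 | (0 | (0 + 0)) has moves stopped
  s5 = ((a.0)\{a,b,c} + d.(0 | 0)) | 0 has moves -d-> s7
  s6 = 0 | 0 | a.0 has moves -a-> s7
  s7 = 0 | 0 | 0 has moves stopped
Q's transition system — 8 states:
  t0 = ((a.0)\{a,b,c} + d.(0 | 0)) | (b.0 | (0 + 0 + 0) + b.a.0) has moves -b-> t1, -b-> t2, -d-> t3
  t1 = ((a.0)\{a,b,c} + d.(0 | 0)) | (0 | (0 + 0 + 0)) has moves -d-> t4
  t2 = ((a.0)\{a,b,c} + d.(0 | 0)) | a.0 has moves -a-> t5, -d-> t6
  t3 = 0 | 0 | (b.0 | (0 + 0 + 0) + b.a.0) has moves -b-> t4, -b-> t6
  t4 = 0 | 0 | (0 | (0 + 0 + 0)) has moves stopped
  t5 = ((a.0)\{a,b,c} + d.(0 | 0)) | 0 has moves -d-> t7
  t6 = 0 | 0 | a.0 has moves -a-> t7
  t7 = 0 | 0 | 0 has moves stopped
Partition-refinement fixed point:
  B0 = {s0, t0}
  B1 = {s2, t2}
  B2 = {s6, t6}
  B3 = {s4, s7, t4, t7}
  B4 = {s1, s5, t1, t5}
  B5 = {s3, t3}
s0 ∈ B0, t0 ∈ B0 → same block
Bisimilar ⇒ trace-equivalent.

trace-equivalent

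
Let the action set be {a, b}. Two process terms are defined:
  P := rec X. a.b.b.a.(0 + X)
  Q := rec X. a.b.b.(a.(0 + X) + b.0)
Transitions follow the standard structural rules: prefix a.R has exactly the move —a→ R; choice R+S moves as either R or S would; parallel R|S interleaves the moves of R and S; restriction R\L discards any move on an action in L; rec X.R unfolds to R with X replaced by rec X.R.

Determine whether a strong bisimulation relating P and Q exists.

P's transition system — 5 states:
  p0 = rec X. a.b.b.a.(0 + X) :: --a--▸ p1
  p1 = b.b.a.(0 + (rec X. a.b.b.a.(0 + X))) :: --b--▸ p2
  p2 = b.a.(0 + (rec X. a.b.b.a.(0 + X))) :: --b--▸ p3
  p3 = a.(0 + (rec X. a.b.b.a.(0 + X))) :: --a--▸ p4
  p4 = 0 + (rec X. a.b.b.a.(0 + X)) :: --a--▸ p1
Q's transition system — 6 states:
  q0 = rec X. a.b.b.(a.(0 + X) + b.0) :: --a--▸ q1
  q1 = b.b.(a.(0 + (rec X. a.b.b.(a.(0 + X) + b.0))) + b.0) :: --b--▸ q2
  q2 = b.(a.(0 + (rec X. a.b.b.(a.(0 + X) + b.0))) + b.0) :: --b--▸ q3
  q3 = a.(0 + (rec X. a.b.b.(a.(0 + X) + b.0))) + b.0 :: --a--▸ q4, --b--▸ q5
  q4 = 0 + (rec X. a.b.b.(a.(0 + X) + b.0)) :: --a--▸ q1
  q5 = 0 :: (no moves)
Partition-refinement fixed point:
  B0 = {p0, p4}
  B1 = {p1}
  B2 = {p2}
  B3 = {p3}
  B4 = {q0, q4}
  B5 = {q1}
  B6 = {q2}
  B7 = {q3}
  B8 = {q5}
p0 ∈ B0, q0 ∈ B4 → different blocks

NO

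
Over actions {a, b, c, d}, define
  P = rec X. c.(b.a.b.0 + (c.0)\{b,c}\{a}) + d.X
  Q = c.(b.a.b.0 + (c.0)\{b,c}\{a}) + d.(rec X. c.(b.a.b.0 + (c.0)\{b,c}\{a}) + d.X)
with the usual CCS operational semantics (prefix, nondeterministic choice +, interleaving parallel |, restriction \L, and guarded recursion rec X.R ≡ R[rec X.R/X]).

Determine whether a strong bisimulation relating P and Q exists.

LTS(P): 5 reachable states
  u0 = rec X. c.(b.a.b.0 + (c.0)\{b,c}\{a}) + d.X | =c=> u1, =d=> u0
  u1 = b.a.b.0 + (c.0)\{b,c}\{a} | =b=> u2
  u2 = a.b.0 | =a=> u3
  u3 = b.0 | =b=> u4
  u4 = 0 | (no moves)
LTS(Q): 6 reachable states
  v0 = c.(b.a.b.0 + (c.0)\{b,c}\{a}) + d.(rec X. c.(b.a.b.0 + (c.0)\{b,c}\{a}) + d.X) | =c=> v1, =d=> v2
  v1 = b.a.b.0 + (c.0)\{b,c}\{a} | =b=> v3
  v2 = rec X. c.(b.a.b.0 + (c.0)\{b,c}\{a}) + d.X | =c=> v1, =d=> v2
  v3 = a.b.0 | =a=> v4
  v4 = b.0 | =b=> v5
  v5 = 0 | (no moves)
Bisimilarity quotient blocks:
  B0 = {u0, v0, v2}
  B1 = {u1, v1}
  B2 = {u2, v3}
  B3 = {u3, v4}
  B4 = {u4, v5}
u0 ∈ B0, v0 ∈ B0 → same block

P ~ Q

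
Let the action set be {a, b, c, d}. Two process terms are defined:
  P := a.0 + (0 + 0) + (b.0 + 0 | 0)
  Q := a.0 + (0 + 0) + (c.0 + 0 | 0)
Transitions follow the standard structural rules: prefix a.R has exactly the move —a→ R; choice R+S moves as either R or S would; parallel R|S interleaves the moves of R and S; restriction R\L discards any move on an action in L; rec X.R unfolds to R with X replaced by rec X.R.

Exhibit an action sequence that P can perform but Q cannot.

P's transition system — 2 states:
  u0 = a.0 + (0 + 0) + (b.0 + 0 | 0) ⊢ --a--▸ u1, --b--▸ u1
  u1 = 0 ⊢ ·
Q's transition system — 2 states:
  v0 = a.0 + (0 + 0) + (c.0 + 0 | 0) ⊢ --a--▸ v1, --c--▸ v1
  v1 = 0 ⊢ ·
Trace ⟨b⟩ through P, begin at {u0}:
  after b @ step 1: {u1}
  — P admits the full trace.
Trace ⟨b⟩ through Q, begin at {v0}:
  after b @ step 1: no successor for Q

b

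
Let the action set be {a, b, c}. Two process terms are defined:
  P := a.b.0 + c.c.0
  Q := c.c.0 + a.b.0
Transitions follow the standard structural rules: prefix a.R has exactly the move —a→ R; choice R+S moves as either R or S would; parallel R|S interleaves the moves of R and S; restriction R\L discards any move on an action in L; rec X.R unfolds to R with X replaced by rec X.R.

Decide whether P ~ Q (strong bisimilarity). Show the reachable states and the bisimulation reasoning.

bisimilar

P's transition system — 4 states:
  s0 = a.b.0 + c.c.0 | —a→ s1, —c→ s2
  s1 = b.0 | —b→ s3
  s2 = c.0 | —c→ s3
  s3 = 0 | stopped
Q's transition system — 4 states:
  t0 = c.c.0 + a.b.0 | —a→ t1, —c→ t2
  t1 = b.0 | —b→ t3
  t2 = c.0 | —c→ t3
  t3 = 0 | stopped
Partition-refinement fixed point:
  B0 = {s0, t0}
  B1 = {s1, t1}
  B2 = {s3, t3}
  B3 = {s2, t2}
s0 ∈ B0, t0 ∈ B0 → same block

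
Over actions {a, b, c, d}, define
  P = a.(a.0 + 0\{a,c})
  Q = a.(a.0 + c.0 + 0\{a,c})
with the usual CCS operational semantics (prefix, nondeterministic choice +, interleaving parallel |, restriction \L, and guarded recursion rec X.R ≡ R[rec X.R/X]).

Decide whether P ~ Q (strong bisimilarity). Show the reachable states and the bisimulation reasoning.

P ≁ Q

LTS(P): 3 reachable states
  p0 = a.(a.0 + 0\{a,c}) | —a→ p1
  p1 = a.0 + 0\{a,c} | —a→ p2
  p2 = 0 | deadlocked
LTS(Q): 3 reachable states
  q0 = a.(a.0 + c.0 + 0\{a,c}) | —a→ q1
  q1 = a.0 + c.0 + 0\{a,c} | —a→ q2, —c→ q2
  q2 = 0 | deadlocked
Coarsest stable partition (strong bisimilarity classes):
  B0 = {p0}
  B1 = {p1}
  B2 = {p2, q2}
  B3 = {q0}
  B4 = {q1}
p0 ∈ B0, q0 ∈ B3 → different blocks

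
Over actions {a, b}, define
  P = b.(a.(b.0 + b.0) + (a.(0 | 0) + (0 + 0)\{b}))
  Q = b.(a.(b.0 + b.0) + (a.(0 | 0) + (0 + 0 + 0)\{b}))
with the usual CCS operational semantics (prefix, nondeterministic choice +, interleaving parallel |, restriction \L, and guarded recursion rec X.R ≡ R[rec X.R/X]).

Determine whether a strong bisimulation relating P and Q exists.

Reachable graph of P (5 states):
  u0 = b.(a.(b.0 + b.0) + (a.(0 | 0) + (0 + 0)\{b})) ⊢ --b--▸ u1
  u1 = a.(b.0 + b.0) + (a.(0 | 0) + (0 + 0)\{b}) ⊢ --a--▸ u2, --a--▸ u3
  u2 = 0 | 0 ⊢ deadlocked
  u3 = b.0 + b.0 ⊢ --b--▸ u4
  u4 = 0 ⊢ deadlocked
Reachable graph of Q (5 states):
  v0 = b.(a.(b.0 + b.0) + (a.(0 | 0) + (0 + 0 + 0)\{b})) ⊢ --b--▸ v1
  v1 = a.(b.0 + b.0) + (a.(0 | 0) + (0 + 0 + 0)\{b}) ⊢ --a--▸ v2, --a--▸ v3
  v2 = 0 | 0 ⊢ deadlocked
  v3 = b.0 + b.0 ⊢ --b--▸ v4
  v4 = 0 ⊢ deadlocked
Coarsest stable partition (strong bisimilarity classes):
  B0 = {u0, v0}
  B1 = {u1, v1}
  B2 = {u3, v3}
  B3 = {u2, u4, v2, v4}
u0 ∈ B0, v0 ∈ B0 → same block

P ~ Q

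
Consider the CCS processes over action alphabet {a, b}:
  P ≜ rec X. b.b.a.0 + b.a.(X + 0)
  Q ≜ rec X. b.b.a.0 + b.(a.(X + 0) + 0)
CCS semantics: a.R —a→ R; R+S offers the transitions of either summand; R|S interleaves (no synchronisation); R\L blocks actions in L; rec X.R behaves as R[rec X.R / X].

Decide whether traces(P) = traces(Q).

Reachable graph of P (6 states):
  m0 = rec X. b.b.a.0 + b.a.(X + 0) | --b--▸ m1, --b--▸ m2
  m1 = a.((rec X. b.b.a.0 + b.a.(X + 0)) + 0) | --a--▸ m3
  m2 = b.a.0 | --b--▸ m4
  m3 = (rec X. b.b.a.0 + b.a.(X + 0)) + 0 | --b--▸ m1, --b--▸ m2
  m4 = a.0 | --a--▸ m5
  m5 = 0 | deadlocked
Reachable graph of Q (6 states):
  n0 = rec X. b.b.a.0 + b.(a.(X + 0) + 0) | --b--▸ n1, --b--▸ n2
  n1 = a.((rec X. b.b.a.0 + b.(a.(X + 0) + 0)) + 0) + 0 | --a--▸ n3
  n2 = b.a.0 | --b--▸ n4
  n3 = (rec X. b.b.a.0 + b.(a.(X + 0) + 0)) + 0 | --b--▸ n1, --b--▸ n2
  n4 = a.0 | --a--▸ n5
  n5 = 0 | deadlocked
Partition-refinement fixed point:
  B0 = {m0, m3, n0, n3}
  B1 = {m2, n2}
  B2 = {m4, n4}
  B3 = {m5, n5}
  B4 = {m1, n1}
m0 ∈ B0, n0 ∈ B0 → same block
Bisimilar ⇒ trace-equivalent.

traces(P) = traces(Q)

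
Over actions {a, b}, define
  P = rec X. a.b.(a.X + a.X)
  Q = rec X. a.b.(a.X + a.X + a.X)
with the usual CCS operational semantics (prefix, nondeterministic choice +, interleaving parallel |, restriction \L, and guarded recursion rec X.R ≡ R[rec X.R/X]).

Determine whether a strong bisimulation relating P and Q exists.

YES

P's transition system — 3 states:
  m0 = rec X. a.b.(a.X + a.X) ⊢ --a--▸ m1
  m1 = b.(a.(rec X. a.b.(a.X + a.X)) + a.(rec X. a.b.(a.X + a.X))) ⊢ --b--▸ m2
  m2 = a.(rec X. a.b.(a.X + a.X)) + a.(rec X. a.b.(a.X + a.X)) ⊢ --a--▸ m0
Q's transition system — 3 states:
  n0 = rec X. a.b.(a.X + a.X + a.X) ⊢ --a--▸ n1
  n1 = b.(a.(rec X. a.b.(a.X + a.X + a.X)) + a.(rec X. a.b.(a.X + a.X + a.X)) + a.(rec X. a.b.(a.X + a.X + a.X))) ⊢ --b--▸ n2
  n2 = a.(rec X. a.b.(a.X + a.X + a.X)) + a.(rec X. a.b.(a.X + a.X + a.X)) + a.(rec X. a.b.(a.X + a.X + a.X)) ⊢ --a--▸ n0
Partition-refinement fixed point:
  B0 = {m0, n0}
  B1 = {m1, n1}
  B2 = {m2, n2}
m0 ∈ B0, n0 ∈ B0 → same block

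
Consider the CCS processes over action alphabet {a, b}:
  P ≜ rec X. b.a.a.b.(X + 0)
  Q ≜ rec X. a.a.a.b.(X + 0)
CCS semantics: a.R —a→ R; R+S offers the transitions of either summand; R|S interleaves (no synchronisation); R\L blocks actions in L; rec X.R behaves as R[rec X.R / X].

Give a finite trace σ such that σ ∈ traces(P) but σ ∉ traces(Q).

Reachable graph of P (5 states):
  m0 = rec X. b.a.a.b.(X + 0) → ··b··> m1
  m1 = a.a.b.((rec X. b.a.a.b.(X + 0)) + 0) → ··a··> m2
  m2 = a.b.((rec X. b.a.a.b.(X + 0)) + 0) → ··a··> m3
  m3 = b.((rec X. b.a.a.b.(X + 0)) + 0) → ··b··> m4
  m4 = (rec X. b.a.a.b.(X + 0)) + 0 → ··b··> m1
Reachable graph of Q (5 states):
  n0 = rec X. a.a.a.b.(X + 0) → ··a··> n1
  n1 = a.a.b.((rec X. a.a.a.b.(X + 0)) + 0) → ··a··> n2
  n2 = a.b.((rec X. a.a.a.b.(X + 0)) + 0) → ··a··> n3
  n3 = b.((rec X. a.a.a.b.(X + 0)) + 0) → ··b··> n4
  n4 = (rec X. a.a.a.b.(X + 0)) + 0 → ··a··> n1
Executing b from P (initial set {m0}):
  after b @ step 1: {m1}
  — P admits the full trace.
Executing b from Q (initial set {n0}):
  after b @ step 1: ∅  — Q cannot continue

b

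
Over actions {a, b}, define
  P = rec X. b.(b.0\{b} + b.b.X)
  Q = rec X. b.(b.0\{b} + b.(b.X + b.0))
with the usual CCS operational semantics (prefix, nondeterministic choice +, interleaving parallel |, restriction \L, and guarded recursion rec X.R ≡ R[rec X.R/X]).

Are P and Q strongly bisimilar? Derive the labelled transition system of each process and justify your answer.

Reachable graph of P (4 states):
  s0 = rec X. b.(b.0\{b} + b.b.X) | ··b··> s1
  s1 = b.0\{b} + b.b.(rec X. b.(b.0\{b} + b.b.X)) | ··b··> s2, ··b··> s3
  s2 = 0\{b} | (no moves)
  s3 = b.(rec X. b.(b.0\{b} + b.b.X)) | ··b··> s0
Reachable graph of Q (5 states):
  t0 = rec X. b.(b.0\{b} + b.(b.X + b.0)) | ··b··> t1
  t1 = b.0\{b} + b.(b.(rec X. b.(b.0\{b} + b.(b.X + b.0))) + b.0) | ··b··> t2, ··b··> t3
  t2 = 0\{b} | (no moves)
  t3 = b.(rec X. b.(b.0\{b} + b.(b.X + b.0))) + b.0 | ··b··> t0, ··b··> t4
  t4 = 0 | (no moves)
Bisimilarity quotient blocks:
  B0 = {s0}
  B1 = {s1}
  B2 = {s2, t2, t4}
  B3 = {s3}
  B4 = {t0}
  B5 = {t1}
  B6 = {t3}
s0 ∈ B0, t0 ∈ B4 → different blocks

P ≁ Q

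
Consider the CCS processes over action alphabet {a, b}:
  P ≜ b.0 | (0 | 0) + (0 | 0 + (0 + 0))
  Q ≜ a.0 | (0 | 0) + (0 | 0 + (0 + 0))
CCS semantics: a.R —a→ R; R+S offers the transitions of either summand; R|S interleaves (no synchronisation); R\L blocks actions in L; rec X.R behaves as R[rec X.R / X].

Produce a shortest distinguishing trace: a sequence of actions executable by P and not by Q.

b

Reachable graph of P (2 states):
  m0 = b.0 | (0 | 0) + (0 | 0 + (0 + 0)) ⊢ -b-> m1
  m1 = 0 | (0 | 0) ⊢ stopped
Reachable graph of Q (2 states):
  n0 = a.0 | (0 | 0) + (0 | 0 + (0 + 0)) ⊢ -a-> n1
  n1 = 0 | (0 | 0) ⊢ stopped
Trace ⟨b⟩ through P, begin at {m0}:
  [1] b ⇒ {m1}
  — P admits the full trace.
Trace ⟨b⟩ through Q, begin at {n0}:
  [1] b ⇒ ∅ (Q stuck)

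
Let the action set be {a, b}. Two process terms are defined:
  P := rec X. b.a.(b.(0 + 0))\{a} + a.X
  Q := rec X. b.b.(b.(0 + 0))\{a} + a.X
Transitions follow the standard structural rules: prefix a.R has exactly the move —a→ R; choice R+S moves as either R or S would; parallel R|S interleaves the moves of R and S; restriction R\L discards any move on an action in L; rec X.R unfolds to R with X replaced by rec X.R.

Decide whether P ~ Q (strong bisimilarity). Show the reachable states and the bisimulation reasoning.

NO

Reachable graph of P (4 states):
  m0 = rec X. b.a.(b.(0 + 0))\{a} + a.X has moves --a--▸ m0, --b--▸ m1
  m1 = a.(b.(0 + 0))\{a} has moves --a--▸ m2
  m2 = (b.(0 + 0))\{a} has moves --b--▸ m3
  m3 = (0 + 0)\{a} has moves ∅
Reachable graph of Q (4 states):
  n0 = rec X. b.b.(b.(0 + 0))\{a} + a.X has moves --a--▸ n0, --b--▸ n1
  n1 = b.(b.(0 + 0))\{a} has moves --b--▸ n2
  n2 = (b.(0 + 0))\{a} has moves --b--▸ n3
  n3 = (0 + 0)\{a} has moves ∅
Coarsest stable partition (strong bisimilarity classes):
  B0 = {m0}
  B1 = {m1}
  B2 = {m2, n2}
  B3 = {m3, n3}
  B4 = {n0}
  B5 = {n1}
m0 ∈ B0, n0 ∈ B4 → different blocks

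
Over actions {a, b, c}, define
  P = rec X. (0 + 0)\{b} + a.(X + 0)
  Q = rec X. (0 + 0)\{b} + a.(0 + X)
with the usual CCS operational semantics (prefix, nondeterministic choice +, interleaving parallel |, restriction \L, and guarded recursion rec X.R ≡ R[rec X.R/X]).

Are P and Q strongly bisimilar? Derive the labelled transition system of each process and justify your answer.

bisimilar

P's transition system — 2 states:
  m0 = rec X. (0 + 0)\{b} + a.(X + 0) :: =a=> m1
  m1 = (rec X. (0 + 0)\{b} + a.(X + 0)) + 0 :: =a=> m1
Q's transition system — 2 states:
  n0 = rec X. (0 + 0)\{b} + a.(0 + X) :: =a=> n1
  n1 = 0 + (rec X. (0 + 0)\{b} + a.(0 + X)) :: =a=> n1
Partition-refinement fixed point:
  B0 = {m0, m1, n0, n1}
m0 ∈ B0, n0 ∈ B0 → same block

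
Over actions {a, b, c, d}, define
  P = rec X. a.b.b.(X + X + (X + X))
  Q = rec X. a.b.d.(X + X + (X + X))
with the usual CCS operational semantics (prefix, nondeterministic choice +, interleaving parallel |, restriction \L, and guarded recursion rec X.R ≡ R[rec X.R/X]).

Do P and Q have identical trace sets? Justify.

Reachable graph of P (4 states):
  s0 = rec X. a.b.b.(X + X + (X + X)) → ··a··> s1
  s1 = b.b.((rec X. a.b.b.(X + X + (X + X))) + (rec X. a.b.b.(X + X + (X + X))) + ((rec X. a.b.b.(X + X + (X + X))) + (rec X. a.b.b.(X + X + (X + X))))) → ··b··> s2
  s2 = b.((rec X. a.b.b.(X + X + (X + X))) + (rec X. a.b.b.(X + X + (X + X))) + ((rec X. a.b.b.(X + X + (X + X))) + (rec X. a.b.b.(X + X + (X + X))))) → ··b··> s3
  s3 = (rec X. a.b.b.(X + X + (X + X))) + (rec X. a.b.b.(X + X + (X + X))) + ((rec X. a.b.b.(X + X + (X + X))) + (rec X. a.b.b.(X + X + (X + X)))) → ··a··> s1
Reachable graph of Q (4 states):
  t0 = rec X. a.b.d.(X + X + (X + X)) → ··a··> t1
  t1 = b.d.((rec X. a.b.d.(X + X + (X + X))) + (rec X. a.b.d.(X + X + (X + X))) + ((rec X. a.b.d.(X + X + (X + X))) + (rec X. a.b.d.(X + X + (X + X))))) → ··b··> t2
  t2 = d.((rec X. a.b.d.(X + X + (X + X))) + (rec X. a.b.d.(X + X + (X + X))) + ((rec X. a.b.d.(X + X + (X + X))) + (rec X. a.b.d.(X + X + (X + X))))) → ··d··> t3
  t3 = (rec X. a.b.d.(X + X + (X + X))) + (rec X. a.b.d.(X + X + (X + X))) + ((rec X. a.b.d.(X + X + (X + X))) + (rec X. a.b.d.(X + X + (X + X)))) → ··a··> t1
Trace ⟨abb⟩ through P, begin at {s0}:
  step 1 (a): {s1}
  step 2 (b): {s2}
  step 3 (b): {s3}
  — P admits the full trace.
Trace ⟨abb⟩ through Q, begin at {t0}:
  step 1 (a): {t1}
  step 2 (b): {t2}
  step 3 (b): ∅  — Q cannot continue

traces(P) ≠ traces(Q) — witness ⟨abb⟩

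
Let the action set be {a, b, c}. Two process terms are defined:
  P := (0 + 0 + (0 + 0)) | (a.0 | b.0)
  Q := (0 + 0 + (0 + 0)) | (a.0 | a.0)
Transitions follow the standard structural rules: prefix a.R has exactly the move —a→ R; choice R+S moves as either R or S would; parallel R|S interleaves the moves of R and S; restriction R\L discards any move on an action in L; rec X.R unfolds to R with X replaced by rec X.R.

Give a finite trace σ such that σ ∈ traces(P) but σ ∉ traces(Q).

b

P's transition system — 4 states:
  s0 = (0 + 0 + (0 + 0)) | (a.0 | b.0) :: =a=> s1, =b=> s2
  s1 = (0 + 0 + (0 + 0)) | (0 | b.0) :: =b=> s3
  s2 = (0 + 0 + (0 + 0)) | (a.0 | 0) :: =a=> s3
  s3 = (0 + 0 + (0 + 0)) | (0 | 0) :: ·
Q's transition system — 4 states:
  t0 = (0 + 0 + (0 + 0)) | (a.0 | a.0) :: =a=> t1, =a=> t2
  t1 = (0 + 0 + (0 + 0)) | (0 | a.0) :: =a=> t3
  t2 = (0 + 0 + (0 + 0)) | (a.0 | 0) :: =a=> t3
  t3 = (0 + 0 + (0 + 0)) | (0 | 0) :: ·
Executing b from P (initial set {s0}):
  step 1 (b): {s2}
  — P admits the full trace.
Executing b from Q (initial set {t0}):
  step 1 (b): ∅ (Q stuck)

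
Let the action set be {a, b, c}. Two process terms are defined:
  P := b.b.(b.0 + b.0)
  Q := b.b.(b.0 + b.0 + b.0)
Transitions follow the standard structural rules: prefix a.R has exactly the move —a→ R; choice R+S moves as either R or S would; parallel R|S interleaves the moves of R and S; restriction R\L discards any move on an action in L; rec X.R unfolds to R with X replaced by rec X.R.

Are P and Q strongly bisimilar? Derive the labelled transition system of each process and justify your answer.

YES

Reachable graph of P (4 states):
  m0 = b.b.(b.0 + b.0) → —b→ m1
  m1 = b.(b.0 + b.0) → —b→ m2
  m2 = b.0 + b.0 → —b→ m3
  m3 = 0 → ∅
Reachable graph of Q (4 states):
  n0 = b.b.(b.0 + b.0 + b.0) → —b→ n1
  n1 = b.(b.0 + b.0 + b.0) → —b→ n2
  n2 = b.0 + b.0 + b.0 → —b→ n3
  n3 = 0 → ∅
Coarsest stable partition (strong bisimilarity classes):
  B0 = {m0, n0}
  B1 = {m1, n1}
  B2 = {m2, n2}
  B3 = {m3, n3}
m0 ∈ B0, n0 ∈ B0 → same block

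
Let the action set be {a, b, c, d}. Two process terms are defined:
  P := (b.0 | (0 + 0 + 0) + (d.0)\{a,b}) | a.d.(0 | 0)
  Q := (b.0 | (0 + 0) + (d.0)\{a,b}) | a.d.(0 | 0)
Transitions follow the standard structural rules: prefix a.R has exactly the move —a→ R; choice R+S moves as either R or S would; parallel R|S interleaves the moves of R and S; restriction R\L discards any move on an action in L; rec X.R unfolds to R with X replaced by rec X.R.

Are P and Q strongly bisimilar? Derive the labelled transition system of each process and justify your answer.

bisimilar

LTS(P): 9 reachable states
  u0 = (b.0 | (0 + 0 + 0) + (d.0)\{a,b}) | a.d.(0 | 0) ⊢ -a-> u1, -b-> u2, -d-> u3
  u1 = (b.0 | (0 + 0 + 0) + (d.0)\{a,b}) | d.(0 | 0) ⊢ -b-> u4, -d-> u5, -d-> u6
  u2 = 0 | (0 + 0 + 0) | a.d.(0 | 0) ⊢ -a-> u4
  u3 = 0\{a,b} | a.d.(0 | 0) ⊢ -a-> u6
  u4 = 0 | (0 + 0 + 0) | d.(0 | 0) ⊢ -d-> u7
  u5 = (b.0 | (0 + 0 + 0) + (d.0)\{a,b}) | (0 | 0) ⊢ -b-> u7, -d-> u8
  u6 = 0\{a,b} | d.(0 | 0) ⊢ -d-> u8
  u7 = 0 | (0 + 0 + 0) | (0 | 0) ⊢ (no moves)
  u8 = 0\{a,b} | (0 | 0) ⊢ (no moves)
LTS(Q): 9 reachable states
  v0 = (b.0 | (0 + 0) + (d.0)\{a,b}) | a.d.(0 | 0) ⊢ -a-> v1, -b-> v2, -d-> v3
  v1 = (b.0 | (0 + 0) + (d.0)\{a,b}) | d.(0 | 0) ⊢ -b-> v4, -d-> v5, -d-> v6
  v2 = 0 | (0 + 0) | a.d.(0 | 0) ⊢ -a-> v4
  v3 = 0\{a,b} | a.d.(0 | 0) ⊢ -a-> v6
  v4 = 0 | (0 + 0) | d.(0 | 0) ⊢ -d-> v7
  v5 = (b.0 | (0 + 0) + (d.0)\{a,b}) | (0 | 0) ⊢ -b-> v7, -d-> v8
  v6 = 0\{a,b} | d.(0 | 0) ⊢ -d-> v8
  v7 = 0 | (0 + 0) | (0 | 0) ⊢ (no moves)
  v8 = 0\{a,b} | (0 | 0) ⊢ (no moves)
Coarsest stable partition (strong bisimilarity classes):
  B0 = {u0, v0}
  B1 = {u1, v1}
  B2 = {u4, u6, v4, v6}
  B3 = {u7, u8, v7, v8}
  B4 = {u5, v5}
  B5 = {u2, u3, v2, v3}
u0 ∈ B0, v0 ∈ B0 → same block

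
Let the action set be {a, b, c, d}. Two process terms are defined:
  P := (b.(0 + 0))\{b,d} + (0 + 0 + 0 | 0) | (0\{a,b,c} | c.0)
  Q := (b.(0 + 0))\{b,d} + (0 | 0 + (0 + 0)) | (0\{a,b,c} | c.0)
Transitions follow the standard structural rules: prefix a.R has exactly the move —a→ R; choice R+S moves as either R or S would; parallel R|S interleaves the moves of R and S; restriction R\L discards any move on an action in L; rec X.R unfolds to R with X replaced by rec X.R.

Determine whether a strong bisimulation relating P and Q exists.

P's transition system — 2 states:
  p0 = (b.(0 + 0))\{b,d} + (0 + 0 + 0 | 0) | (0\{a,b,c} | c.0) → ··c··> p1
  p1 = (0 + 0 + 0 | 0) | (0\{a,b,c} | 0) → ·
Q's transition system — 2 states:
  q0 = (b.(0 + 0))\{b,d} + (0 | 0 + (0 + 0)) | (0\{a,b,c} | c.0) → ··c··> q1
  q1 = (0 | 0 + (0 + 0)) | (0\{a,b,c} | 0) → ·
Coarsest stable partition (strong bisimilarity classes):
  B0 = {p0, q0}
  B1 = {p1, q1}
p0 ∈ B0, q0 ∈ B0 → same block

bisimilar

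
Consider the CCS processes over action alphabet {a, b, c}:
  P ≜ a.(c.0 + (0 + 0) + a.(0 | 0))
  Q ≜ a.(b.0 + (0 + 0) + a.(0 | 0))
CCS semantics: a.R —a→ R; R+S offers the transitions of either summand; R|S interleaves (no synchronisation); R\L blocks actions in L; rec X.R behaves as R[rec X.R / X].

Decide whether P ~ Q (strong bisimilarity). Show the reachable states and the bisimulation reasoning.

LTS(P): 4 reachable states
  s0 = a.(c.0 + (0 + 0) + a.(0 | 0)) ⊢ —a→ s1
  s1 = c.0 + (0 + 0) + a.(0 | 0) ⊢ —a→ s2, —c→ s3
  s2 = 0 | 0 ⊢ ∅
  s3 = 0 ⊢ ∅
LTS(Q): 4 reachable states
  t0 = a.(b.0 + (0 + 0) + a.(0 | 0)) ⊢ —a→ t1
  t1 = b.0 + (0 + 0) + a.(0 | 0) ⊢ —a→ t2, —b→ t3
  t2 = 0 | 0 ⊢ ∅
  t3 = 0 ⊢ ∅
Partition-refinement fixed point:
  B0 = {s0}
  B1 = {s1}
  B2 = {s2, s3, t2, t3}
  B3 = {t0}
  B4 = {t1}
s0 ∈ B0, t0 ∈ B3 → different blocks

NO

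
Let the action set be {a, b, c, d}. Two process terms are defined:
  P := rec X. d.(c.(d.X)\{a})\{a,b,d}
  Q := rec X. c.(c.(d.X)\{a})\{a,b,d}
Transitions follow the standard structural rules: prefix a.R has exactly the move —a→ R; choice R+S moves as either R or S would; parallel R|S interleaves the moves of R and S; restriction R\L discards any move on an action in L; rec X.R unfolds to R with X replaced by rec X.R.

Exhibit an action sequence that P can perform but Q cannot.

P's transition system — 3 states:
  p0 = rec X. d.(c.(d.X)\{a})\{a,b,d} has moves =d=> p1
  p1 = (c.(d.(rec X. d.(c.(d.X)\{a})\{a,b,d}))\{a})\{a,b,d} has moves =c=> p2
  p2 = (d.(rec X. d.(c.(d.X)\{a})\{a,b,d}))\{a}\{a,b,d} has moves (no moves)
Q's transition system — 3 states:
  q0 = rec X. c.(c.(d.X)\{a})\{a,b,d} has moves =c=> q1
  q1 = (c.(d.(rec X. c.(c.(d.X)\{a})\{a,b,d}))\{a})\{a,b,d} has moves =c=> q2
  q2 = (d.(rec X. c.(c.(d.X)\{a})\{a,b,d}))\{a}\{a,b,d} has moves (no moves)
Trace ⟨d⟩ through P, begin at {p0}:
  [1] d ⇒ {p1}
  ✓ P
Trace ⟨d⟩ through Q, begin at {q0}:
  [1] d ⇒ no successor for Q

d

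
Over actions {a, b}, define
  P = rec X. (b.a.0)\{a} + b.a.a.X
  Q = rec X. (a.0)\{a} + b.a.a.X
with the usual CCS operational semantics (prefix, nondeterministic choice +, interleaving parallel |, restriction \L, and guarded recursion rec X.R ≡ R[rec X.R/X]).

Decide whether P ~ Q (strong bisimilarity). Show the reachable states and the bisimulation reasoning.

NO

LTS(P): 4 reachable states
  m0 = rec X. (b.a.0)\{a} + b.a.a.X :: —b→ m1, —b→ m2
  m1 = (a.0)\{a} :: ·
  m2 = a.a.(rec X. (b.a.0)\{a} + b.a.a.X) :: —a→ m3
  m3 = a.(rec X. (b.a.0)\{a} + b.a.a.X) :: —a→ m0
LTS(Q): 3 reachable states
  n0 = rec X. (a.0)\{a} + b.a.a.X :: —b→ n1
  n1 = a.a.(rec X. (a.0)\{a} + b.a.a.X) :: —a→ n2
  n2 = a.(rec X. (a.0)\{a} + b.a.a.X) :: —a→ n0
Coarsest stable partition (strong bisimilarity classes):
  B0 = {m0}
  B1 = {m2}
  B2 = {m3}
  B3 = {m1}
  B4 = {n0}
  B5 = {n1}
  B6 = {n2}
m0 ∈ B0, n0 ∈ B4 → different blocks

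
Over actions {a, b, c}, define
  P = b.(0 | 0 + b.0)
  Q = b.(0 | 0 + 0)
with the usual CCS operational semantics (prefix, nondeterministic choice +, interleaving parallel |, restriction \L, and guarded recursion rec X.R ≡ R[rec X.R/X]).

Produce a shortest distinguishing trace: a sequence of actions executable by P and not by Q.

LTS(P): 3 reachable states
  s0 = b.(0 | 0 + b.0) → ··b··> s1
  s1 = 0 | 0 + b.0 → ··b··> s2
  s2 = 0 → deadlocked
LTS(Q): 2 reachable states
  t0 = b.(0 | 0 + 0) → ··b··> t1
  t1 = 0 | 0 + 0 → deadlocked
Run σ = ⟨bb⟩ on P: start {s0}
  step 1 (b): {s1}
  step 2 (b): {s2}
  — P admits the full trace.
Run σ = ⟨bb⟩ on Q: start {t0}
  step 1 (b): {t1}
  step 2 (b): ∅ (Q stuck)

bb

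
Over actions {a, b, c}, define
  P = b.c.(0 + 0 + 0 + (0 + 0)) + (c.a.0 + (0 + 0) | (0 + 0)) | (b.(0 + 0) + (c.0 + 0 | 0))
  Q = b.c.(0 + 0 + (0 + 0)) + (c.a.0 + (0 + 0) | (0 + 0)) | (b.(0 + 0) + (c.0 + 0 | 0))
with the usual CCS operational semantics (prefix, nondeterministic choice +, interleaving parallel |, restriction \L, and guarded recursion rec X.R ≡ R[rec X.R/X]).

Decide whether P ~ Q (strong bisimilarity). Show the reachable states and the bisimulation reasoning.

bisimilar

Reachable graph of P (11 states):
  p0 = b.c.(0 + 0 + 0 + (0 + 0)) + (c.a.0 + (0 + 0) | (0 + 0)) | (b.(0 + 0) + (c.0 + 0 | 0)) → -b-> p1, -b-> p2, -c-> p3, -c-> p4
  p1 = (c.a.0 + (0 + 0) | (0 + 0)) | (0 + 0) → -c-> p5
  p2 = c.(0 + 0 + 0 + (0 + 0)) → -c-> p6
  p3 = (c.a.0 + (0 + 0) | (0 + 0)) | 0 → -c-> p7
  p4 = a.0 | (b.(0 + 0) + (c.0 + 0 | 0)) → -a-> p8, -b-> p5, -c-> p7
  p5 = a.0 | (0 + 0) → -a-> p9
  p6 = 0 + 0 + 0 + (0 + 0) → (no moves)
  p7 = a.0 | 0 → -a-> p10
  p8 = 0 | (b.(0 + 0) + (c.0 + 0 | 0)) → -b-> p9, -c-> p10
  p9 = 0 | (0 + 0) → (no moves)
  p10 = 0 | 0 → (no moves)
Reachable graph of Q (11 states):
  q0 = b.c.(0 + 0 + (0 + 0)) + (c.a.0 + (0 + 0) | (0 + 0)) | (b.(0 + 0) + (c.0 + 0 | 0)) → -b-> q1, -b-> q2, -c-> q3, -c-> q4
  q1 = (c.a.0 + (0 + 0) | (0 + 0)) | (0 + 0) → -c-> q5
  q2 = c.(0 + 0 + (0 + 0)) → -c-> q6
  q3 = (c.a.0 + (0 + 0) | (0 + 0)) | 0 → -c-> q7
  q4 = a.0 | (b.(0 + 0) + (c.0 + 0 | 0)) → -a-> q8, -b-> q5, -c-> q7
  q5 = a.0 | (0 + 0) → -a-> q9
  q6 = 0 + 0 + (0 + 0) → (no moves)
  q7 = a.0 | 0 → -a-> q10
  q8 = 0 | (b.(0 + 0) + (c.0 + 0 | 0)) → -b-> q9, -c-> q10
  q9 = 0 | (0 + 0) → (no moves)
  q10 = 0 | 0 → (no moves)
Bisimilarity quotient blocks:
  B0 = {p0, q0}
  B1 = {p4, q4}
  B2 = {p8, q8}
  B3 = {p10, p6, p9, q10, q6, q9}
  B4 = {p5, p7, q5, q7}
  B5 = {p1, p3, q1, q3}
  B6 = {p2, q2}
p0 ∈ B0, q0 ∈ B0 → same block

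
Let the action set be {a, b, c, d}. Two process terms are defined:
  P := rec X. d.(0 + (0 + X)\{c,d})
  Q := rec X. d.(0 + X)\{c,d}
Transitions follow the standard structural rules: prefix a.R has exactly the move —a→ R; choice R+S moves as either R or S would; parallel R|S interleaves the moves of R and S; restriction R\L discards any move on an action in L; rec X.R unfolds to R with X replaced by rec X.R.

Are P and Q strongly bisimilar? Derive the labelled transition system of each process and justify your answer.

YES

Reachable graph of P (2 states):
  m0 = rec X. d.(0 + (0 + X)\{c,d}) → -d-> m1
  m1 = 0 + (0 + (rec X. d.(0 + (0 + X)\{c,d})))\{c,d} → stopped
Reachable graph of Q (2 states):
  n0 = rec X. d.(0 + X)\{c,d} → -d-> n1
  n1 = (0 + (rec X. d.(0 + X)\{c,d}))\{c,d} → stopped
Partition-refinement fixed point:
  B0 = {m0, n0}
  B1 = {m1, n1}
m0 ∈ B0, n0 ∈ B0 → same block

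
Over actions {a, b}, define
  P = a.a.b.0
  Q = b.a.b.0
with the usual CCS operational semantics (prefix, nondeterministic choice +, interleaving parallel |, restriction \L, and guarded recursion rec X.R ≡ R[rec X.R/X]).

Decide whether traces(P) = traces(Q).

LTS(P): 4 reachable states
  m0 = a.a.b.0 has moves —a→ m1
  m1 = a.b.0 has moves —a→ m2
  m2 = b.0 has moves —b→ m3
  m3 = 0 has moves stopped
LTS(Q): 4 reachable states
  n0 = b.a.b.0 has moves —b→ n1
  n1 = a.b.0 has moves —a→ n2
  n2 = b.0 has moves —b→ n3
  n3 = 0 has moves stopped
Trace ⟨a⟩ through P, begin at {m0}:
  step 1 (a): {m1}
  — P admits the full trace.
Trace ⟨a⟩ through Q, begin at {n0}:
  step 1 (a): no successor for Q

NO — witness ⟨a⟩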